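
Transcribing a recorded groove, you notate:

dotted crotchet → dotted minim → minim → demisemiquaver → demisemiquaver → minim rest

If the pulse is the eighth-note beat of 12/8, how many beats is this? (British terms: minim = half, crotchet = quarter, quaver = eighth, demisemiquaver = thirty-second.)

One eighth-note beat = 4 thirty-second notes.
In thirty-second notes: dotted crotchet = 12; dotted minim = 24; minim = 16; demisemiquaver = 1; demisemiquaver = 1; minim rest = 16.
Altogether 12 + 24 + 16 + 1 + 1 + 16 = 70.
70 ÷ 4 = 17.5 beats.

17.5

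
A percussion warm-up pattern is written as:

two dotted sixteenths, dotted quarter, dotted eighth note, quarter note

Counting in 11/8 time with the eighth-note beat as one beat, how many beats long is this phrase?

8

One eighth-note beat = 4 thirty-second notes.
Working in thirty-second notes: dotted sixteenth = 3; dotted sixteenth = 3; dotted quarter = 12; dotted eighth note = 6; quarter note = 8.
Total: 3 + 3 + 12 + 6 + 8 = 32.
32 ÷ 4 = 8 beats.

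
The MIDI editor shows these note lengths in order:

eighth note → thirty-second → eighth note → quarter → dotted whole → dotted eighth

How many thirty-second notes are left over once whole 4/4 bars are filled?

7

One bar of 4/4 = 32 thirty-second notes.
Working in thirty-second notes: eighth note = 4; thirty-second = 1; eighth note = 4; quarter = 8; dotted whole = 48; dotted eighth = 6.
Sum: 4 + 1 + 4 + 8 + 48 + 6 = 71.
71 ÷ 32 = 2 complete bars with 7 thirty-second notes remaining.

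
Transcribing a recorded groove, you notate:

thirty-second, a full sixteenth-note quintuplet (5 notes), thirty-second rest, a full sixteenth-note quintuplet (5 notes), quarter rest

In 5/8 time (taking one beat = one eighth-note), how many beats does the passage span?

6.5

One eighth-note beat = 4 thirty-second notes.
Express everything in thirty-second notes: thirty-second = 1; a full sixteenth-note quintuplet (5 notes) (five quintuplet sixteenths span one quarter) = 8; thirty-second rest = 1; a full sixteenth-note quintuplet (5 notes) (five quintuplet sixteenths span one quarter) = 8; quarter rest = 8.
Altogether 1 + 8 + 1 + 8 + 8 = 26.
26 ÷ 4 = 6.5 beats.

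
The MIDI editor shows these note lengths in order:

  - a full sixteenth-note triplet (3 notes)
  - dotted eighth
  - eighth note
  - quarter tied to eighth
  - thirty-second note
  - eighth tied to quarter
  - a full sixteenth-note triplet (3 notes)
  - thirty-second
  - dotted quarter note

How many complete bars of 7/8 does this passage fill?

2

One bar of 7/8 = 28 thirty-second notes.
In thirty-second notes: a full sixteenth-note triplet (3 notes) (three triplet sixteenths span one eighth) = 4; dotted eighth = 6; eighth note = 4; quarter tied to eighth (quarter + eighth) = 12; thirty-second note = 1; eighth tied to quarter (eighth + quarter) = 12; a full sixteenth-note triplet (3 notes) (three triplet sixteenths span one eighth) = 4; thirty-second = 1; dotted quarter note = 12.
Adding: 4 + 6 + 4 + 12 + 1 + 12 + 4 + 1 + 12 = 56.
56 ÷ 28 = 2 complete bars with 0 left over.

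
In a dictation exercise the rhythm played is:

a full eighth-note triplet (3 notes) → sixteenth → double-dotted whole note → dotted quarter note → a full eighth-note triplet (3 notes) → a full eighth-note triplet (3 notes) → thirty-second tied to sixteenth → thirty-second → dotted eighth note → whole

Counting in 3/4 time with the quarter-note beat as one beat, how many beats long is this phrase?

17

One quarter-note beat = 8 thirty-second notes.
Each duration in thirty-second notes: a full eighth-note triplet (3 notes) (three triplet eighths span one quarter) = 8; sixteenth = 2; double-dotted whole note = 56; dotted quarter note = 12; a full eighth-note triplet (3 notes) (three triplet eighths span one quarter) = 8; a full eighth-note triplet (3 notes) (three triplet eighths span one quarter) = 8; thirty-second tied to sixteenth (thirty-second + sixteenth) = 3; thirty-second = 1; dotted eighth note = 6; whole = 32.
Sum: 8 + 2 + 56 + 12 + 8 + 8 + 3 + 1 + 6 + 32 = 136.
136 ÷ 8 = 17 beats.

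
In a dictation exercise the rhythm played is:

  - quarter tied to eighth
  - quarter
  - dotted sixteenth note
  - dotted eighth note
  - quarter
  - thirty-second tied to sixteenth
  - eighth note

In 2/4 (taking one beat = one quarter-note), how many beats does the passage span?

One quarter-note beat = 8 thirty-second notes.
Working in thirty-second notes: quarter tied to eighth (quarter + eighth) = 12; quarter = 8; dotted sixteenth note = 3; dotted eighth note = 6; quarter = 8; thirty-second tied to sixteenth (thirty-second + sixteenth) = 3; eighth note = 4.
Sum: 12 + 8 + 3 + 6 + 8 + 3 + 4 = 44.
44 ÷ 8 = 5.5 beats.

5.5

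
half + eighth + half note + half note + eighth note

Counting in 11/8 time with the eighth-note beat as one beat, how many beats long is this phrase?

One eighth-note beat = 2 sixteenth notes.
Each duration in sixteenth notes: half = 8; eighth = 2; half note = 8; half note = 8; eighth note = 2.
Total: 8 + 2 + 8 + 8 + 2 = 28.
28 ÷ 2 = 14 beats.

14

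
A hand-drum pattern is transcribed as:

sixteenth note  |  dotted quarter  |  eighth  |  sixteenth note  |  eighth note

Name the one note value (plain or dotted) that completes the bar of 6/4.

dotted half note

The bar of 6/4 = 24 sixteenth notes.
Express everything in sixteenth notes: sixteenth note = 1; dotted quarter = 6; eighth = 2; sixteenth note = 1; eighth note = 2.
Total: 1 + 6 + 2 + 1 + 2 = 12.
Remaining: 24 − 12 = 12 sixteenth notes, which is a dotted half note.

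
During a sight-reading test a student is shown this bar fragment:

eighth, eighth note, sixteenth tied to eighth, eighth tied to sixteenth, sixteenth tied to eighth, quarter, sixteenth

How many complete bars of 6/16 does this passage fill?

One bar of 6/16 = 6 sixteenth notes.
Express everything in sixteenth notes: eighth = 2; eighth note = 2; sixteenth tied to eighth (sixteenth + eighth) = 3; eighth tied to sixteenth (eighth + sixteenth) = 3; sixteenth tied to eighth (sixteenth + eighth) = 3; quarter = 4; sixteenth = 1.
Sum: 2 + 2 + 3 + 3 + 3 + 4 + 1 = 18.
18 ÷ 6 = 3 complete bars with 0 left over.

3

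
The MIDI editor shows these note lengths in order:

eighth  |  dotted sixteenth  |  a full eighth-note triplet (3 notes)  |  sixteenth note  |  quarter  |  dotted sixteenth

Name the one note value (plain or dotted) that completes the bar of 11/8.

half note

The bar of 11/8 = 44 thirty-second notes.
Each duration in thirty-second notes: eighth = 4; dotted sixteenth = 3; a full eighth-note triplet (3 notes) (three triplet eighths span one quarter) = 8; sixteenth note = 2; quarter = 8; dotted sixteenth = 3.
Total: 4 + 3 + 8 + 2 + 8 + 3 = 28.
Remaining: 44 − 28 = 16 thirty-second notes, which is a half note.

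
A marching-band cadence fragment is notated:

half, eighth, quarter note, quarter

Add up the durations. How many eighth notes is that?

In eighth notes: half = 4; eighth = 1; quarter note = 2; quarter = 2.
Total: 4 + 1 + 2 + 2 = 9 eighth notes.

9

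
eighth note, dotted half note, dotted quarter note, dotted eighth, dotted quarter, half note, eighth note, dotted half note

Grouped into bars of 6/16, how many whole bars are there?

One bar of 6/16 = 6 sixteenth notes.
Express everything in sixteenth notes: eighth note = 2; dotted half note = 12; dotted quarter note = 6; dotted eighth = 3; dotted quarter = 6; half note = 8; eighth note = 2; dotted half note = 12.
Sum: 2 + 12 + 6 + 3 + 6 + 8 + 2 + 12 = 51.
51 ÷ 6 = 8 complete bars with 3 left over.

8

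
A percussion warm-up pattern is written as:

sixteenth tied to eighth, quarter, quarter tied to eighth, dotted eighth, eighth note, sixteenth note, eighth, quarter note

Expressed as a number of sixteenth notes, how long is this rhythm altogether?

Each duration in sixteenth notes: sixteenth tied to eighth (sixteenth + eighth) = 3; quarter = 4; quarter tied to eighth (quarter + eighth) = 6; dotted eighth = 3; eighth note = 2; sixteenth note = 1; eighth = 2; quarter note = 4.
Total: 3 + 4 + 6 + 3 + 2 + 1 + 2 + 4 = 25 sixteenth notes.

25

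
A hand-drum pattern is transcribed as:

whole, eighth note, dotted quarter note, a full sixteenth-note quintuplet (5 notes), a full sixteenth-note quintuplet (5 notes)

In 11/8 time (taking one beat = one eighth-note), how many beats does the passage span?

One eighth-note beat = 2 sixteenth notes.
Convert each value to sixteenth notes: whole = 16; eighth note = 2; dotted quarter note = 6; a full sixteenth-note quintuplet (5 notes) (five quintuplet sixteenths span one quarter) = 4; a full sixteenth-note quintuplet (5 notes) (five quintuplet sixteenths span one quarter) = 4.
Total: 16 + 2 + 6 + 4 + 4 = 32.
32 ÷ 2 = 16 beats.

16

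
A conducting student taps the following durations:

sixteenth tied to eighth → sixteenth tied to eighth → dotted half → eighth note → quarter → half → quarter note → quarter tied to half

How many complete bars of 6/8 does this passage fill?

One bar of 6/8 = 12 sixteenth notes.
Working in sixteenth notes: sixteenth tied to eighth (sixteenth + eighth) = 3; sixteenth tied to eighth (sixteenth + eighth) = 3; dotted half = 12; eighth note = 2; quarter = 4; half = 8; quarter note = 4; quarter tied to half (quarter + half) = 12.
Altogether 3 + 3 + 12 + 2 + 4 + 8 + 4 + 12 = 48.
48 ÷ 12 = 4 complete bars with 0 left over.

4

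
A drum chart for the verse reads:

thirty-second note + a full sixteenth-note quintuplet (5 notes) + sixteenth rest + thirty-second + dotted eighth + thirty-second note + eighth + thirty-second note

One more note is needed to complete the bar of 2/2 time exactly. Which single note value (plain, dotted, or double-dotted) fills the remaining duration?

quarter note

The bar of 2/2 = 32 thirty-second notes.
In thirty-second notes: thirty-second note = 1; a full sixteenth-note quintuplet (5 notes) (five quintuplet sixteenths span one quarter) = 8; sixteenth rest = 2; thirty-second = 1; dotted eighth = 6; thirty-second note = 1; eighth = 4; thirty-second note = 1.
Altogether 1 + 8 + 2 + 1 + 6 + 1 + 4 + 1 = 24.
Remaining: 32 − 24 = 8 thirty-second notes, which is a quarter note.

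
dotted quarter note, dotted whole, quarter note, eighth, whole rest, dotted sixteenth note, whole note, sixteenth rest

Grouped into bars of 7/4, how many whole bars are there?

2

One bar of 7/4 = 56 thirty-second notes.
Each duration in thirty-second notes: dotted quarter note = 12; dotted whole = 48; quarter note = 8; eighth = 4; whole rest = 32; dotted sixteenth note = 3; whole note = 32; sixteenth rest = 2.
Adding: 12 + 48 + 8 + 4 + 32 + 3 + 32 + 2 = 141.
141 ÷ 56 = 2 complete bars with 29 left over.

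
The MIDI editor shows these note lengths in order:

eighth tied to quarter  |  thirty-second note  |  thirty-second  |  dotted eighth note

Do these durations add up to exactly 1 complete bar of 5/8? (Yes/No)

Yes

One bar of 5/8 = 20 thirty-second notes.
Each duration in thirty-second notes: eighth tied to quarter (eighth + quarter) = 12; thirty-second note = 1; thirty-second = 1; dotted eighth note = 6.
Adding: 12 + 1 + 1 + 6 = 20.
20 equals 20, so the answer is Yes.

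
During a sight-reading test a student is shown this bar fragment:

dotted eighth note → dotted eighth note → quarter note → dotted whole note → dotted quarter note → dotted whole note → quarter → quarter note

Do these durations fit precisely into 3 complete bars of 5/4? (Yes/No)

One bar of 5/4 = 20 sixteenth notes, so 3 bars = 60.
In sixteenth notes: dotted eighth note = 3; dotted eighth note = 3; quarter note = 4; dotted whole note = 24; dotted quarter note = 6; dotted whole note = 24; quarter = 4; quarter note = 4.
Sum: 3 + 3 + 4 + 24 + 6 + 24 + 4 + 4 = 72.
72 exceeds 60, so the answer is No.

No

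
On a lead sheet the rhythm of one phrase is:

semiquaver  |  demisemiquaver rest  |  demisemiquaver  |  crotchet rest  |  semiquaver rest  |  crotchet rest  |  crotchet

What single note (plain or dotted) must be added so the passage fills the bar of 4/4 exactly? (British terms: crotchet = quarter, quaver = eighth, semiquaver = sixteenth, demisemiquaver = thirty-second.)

sixteenth note

The bar of 4/4 = 32 thirty-second notes.
Convert each value to thirty-second notes: semiquaver = 2; demisemiquaver rest = 1; demisemiquaver = 1; crotchet rest = 8; semiquaver rest = 2; crotchet rest = 8; crotchet = 8.
Total: 2 + 1 + 1 + 8 + 2 + 8 + 8 = 30.
Remaining: 32 − 30 = 2 thirty-second notes, which is a sixteenth note.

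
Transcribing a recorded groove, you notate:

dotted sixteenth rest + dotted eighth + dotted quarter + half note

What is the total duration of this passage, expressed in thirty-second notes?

Each duration in thirty-second notes: dotted sixteenth rest = 3; dotted eighth = 6; dotted quarter = 12; half note = 16.
Altogether 3 + 6 + 12 + 16 = 37 thirty-second notes.

37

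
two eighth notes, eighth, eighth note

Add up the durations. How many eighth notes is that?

In eighth notes: eighth note = 1; eighth note = 1; eighth = 1; eighth note = 1.
Sum: 1 + 1 + 1 + 1 = 4 eighth notes.

4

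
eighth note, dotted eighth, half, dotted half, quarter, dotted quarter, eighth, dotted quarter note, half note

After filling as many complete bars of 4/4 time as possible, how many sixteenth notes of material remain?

One bar of 4/4 = 16 sixteenth notes.
Working in sixteenth notes: eighth note = 2; dotted eighth = 3; half = 8; dotted half = 12; quarter = 4; dotted quarter = 6; eighth = 2; dotted quarter note = 6; half note = 8.
Total: 2 + 3 + 8 + 12 + 4 + 6 + 2 + 6 + 8 = 51.
51 ÷ 16 = 3 complete bars with 3 sixteenth notes remaining.

3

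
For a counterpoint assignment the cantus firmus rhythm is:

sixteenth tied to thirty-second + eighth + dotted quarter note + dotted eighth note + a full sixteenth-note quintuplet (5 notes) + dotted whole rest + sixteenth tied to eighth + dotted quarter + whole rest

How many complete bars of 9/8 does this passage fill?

3

One bar of 9/8 = 36 thirty-second notes.
Express everything in thirty-second notes: sixteenth tied to thirty-second (sixteenth + thirty-second) = 3; eighth = 4; dotted quarter note = 12; dotted eighth note = 6; a full sixteenth-note quintuplet (5 notes) (five quintuplet sixteenths span one quarter) = 8; dotted whole rest = 48; sixteenth tied to eighth (sixteenth + eighth) = 6; dotted quarter = 12; whole rest = 32.
Total: 3 + 4 + 12 + 6 + 8 + 48 + 6 + 12 + 32 = 131.
131 ÷ 36 = 3 complete bars with 23 left over.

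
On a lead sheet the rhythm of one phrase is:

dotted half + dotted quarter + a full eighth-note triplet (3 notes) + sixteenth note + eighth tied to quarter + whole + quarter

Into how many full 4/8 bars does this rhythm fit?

6

One bar of 4/8 = 8 sixteenth notes.
Express everything in sixteenth notes: dotted half = 12; dotted quarter = 6; a full eighth-note triplet (3 notes) (three triplet eighths span one quarter) = 4; sixteenth note = 1; eighth tied to quarter (eighth + quarter) = 6; whole = 16; quarter = 4.
Adding: 12 + 6 + 4 + 1 + 6 + 16 + 4 = 49.
49 ÷ 8 = 6 complete bars with 1 left over.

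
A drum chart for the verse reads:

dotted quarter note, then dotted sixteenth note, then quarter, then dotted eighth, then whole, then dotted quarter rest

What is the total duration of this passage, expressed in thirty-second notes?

Working in thirty-second notes: dotted quarter note = 12; dotted sixteenth note = 3; quarter = 8; dotted eighth = 6; whole = 32; dotted quarter rest = 12.
Sum: 12 + 3 + 8 + 6 + 32 + 12 = 73 thirty-second notes.

73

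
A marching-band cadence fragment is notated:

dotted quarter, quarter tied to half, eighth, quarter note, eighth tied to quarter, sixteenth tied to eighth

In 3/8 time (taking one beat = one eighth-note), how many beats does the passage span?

16.5

One eighth-note beat = 2 sixteenth notes.
Each duration in sixteenth notes: dotted quarter = 6; quarter tied to half (quarter + half) = 12; eighth = 2; quarter note = 4; eighth tied to quarter (eighth + quarter) = 6; sixteenth tied to eighth (sixteenth + eighth) = 3.
Total: 6 + 12 + 2 + 4 + 6 + 3 = 33.
33 ÷ 2 = 16.5 beats.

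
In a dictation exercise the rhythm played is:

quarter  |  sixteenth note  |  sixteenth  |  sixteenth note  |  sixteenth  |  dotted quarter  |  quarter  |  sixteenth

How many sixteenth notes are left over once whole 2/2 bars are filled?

3

One bar of 2/2 = 16 sixteenth notes.
Convert each value to sixteenth notes: quarter = 4; sixteenth note = 1; sixteenth = 1; sixteenth note = 1; sixteenth = 1; dotted quarter = 6; quarter = 4; sixteenth = 1.
Sum: 4 + 1 + 1 + 1 + 1 + 6 + 4 + 1 = 19.
19 ÷ 16 = 1 complete bar with 3 sixteenth notes remaining.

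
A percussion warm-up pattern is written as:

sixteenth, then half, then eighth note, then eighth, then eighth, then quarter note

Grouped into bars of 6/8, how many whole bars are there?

One bar of 6/8 = 12 sixteenth notes.
Each duration in sixteenth notes: sixteenth = 1; half = 8; eighth note = 2; eighth = 2; eighth = 2; quarter note = 4.
Altogether 1 + 8 + 2 + 2 + 2 + 4 = 19.
19 ÷ 12 = 1 complete bar with 7 left over.

1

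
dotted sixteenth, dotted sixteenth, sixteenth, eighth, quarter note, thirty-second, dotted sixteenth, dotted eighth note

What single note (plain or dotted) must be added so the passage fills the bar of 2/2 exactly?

sixteenth note

The bar of 2/2 = 32 thirty-second notes.
Each duration in thirty-second notes: dotted sixteenth = 3; dotted sixteenth = 3; sixteenth = 2; eighth = 4; quarter note = 8; thirty-second = 1; dotted sixteenth = 3; dotted eighth note = 6.
Total: 3 + 3 + 2 + 4 + 8 + 1 + 3 + 6 = 30.
Remaining: 32 − 30 = 2 thirty-second notes, which is a sixteenth note.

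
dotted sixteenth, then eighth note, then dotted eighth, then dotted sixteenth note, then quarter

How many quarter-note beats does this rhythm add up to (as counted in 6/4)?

3

One quarter-note beat = 8 thirty-second notes.
Convert each value to thirty-second notes: dotted sixteenth = 3; eighth note = 4; dotted eighth = 6; dotted sixteenth note = 3; quarter = 8.
Adding: 3 + 4 + 6 + 3 + 8 = 24.
24 ÷ 8 = 3 beats.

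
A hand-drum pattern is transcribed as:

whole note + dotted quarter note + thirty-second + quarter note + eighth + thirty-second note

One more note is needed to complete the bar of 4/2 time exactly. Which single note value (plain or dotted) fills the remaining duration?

The bar of 4/2 = 64 thirty-second notes.
Convert each value to thirty-second notes: whole note = 32; dotted quarter note = 12; thirty-second = 1; quarter note = 8; eighth = 4; thirty-second note = 1.
Altogether 32 + 12 + 1 + 8 + 4 + 1 = 58.
Remaining: 64 − 58 = 6 thirty-second notes, which is a dotted eighth note.

dotted eighth note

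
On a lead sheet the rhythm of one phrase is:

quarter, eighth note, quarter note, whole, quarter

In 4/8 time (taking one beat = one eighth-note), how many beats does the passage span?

15

One eighth-note beat = 2 sixteenth notes.
In sixteenth notes: quarter = 4; eighth note = 2; quarter note = 4; whole = 16; quarter = 4.
Altogether 4 + 2 + 4 + 16 + 4 = 30.
30 ÷ 2 = 15 beats.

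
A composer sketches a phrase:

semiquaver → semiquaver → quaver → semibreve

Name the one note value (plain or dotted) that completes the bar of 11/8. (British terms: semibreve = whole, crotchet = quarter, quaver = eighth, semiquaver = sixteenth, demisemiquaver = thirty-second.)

The bar of 11/8 = 22 sixteenth notes.
Each duration in sixteenth notes: semiquaver = 1; semiquaver = 1; quaver = 2; semibreve = 16.
Adding: 1 + 1 + 2 + 16 = 20.
Remaining: 22 − 20 = 2 sixteenth notes, which is a eighth note.

eighth note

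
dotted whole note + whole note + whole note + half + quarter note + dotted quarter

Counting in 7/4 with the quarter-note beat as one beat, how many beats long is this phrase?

18.5

One quarter-note beat = 2 eighth notes.
Convert each value to eighth notes: dotted whole note = 12; whole note = 8; whole note = 8; half = 4; quarter note = 2; dotted quarter = 3.
Altogether 12 + 8 + 8 + 4 + 2 + 3 = 37.
37 ÷ 2 = 18.5 beats.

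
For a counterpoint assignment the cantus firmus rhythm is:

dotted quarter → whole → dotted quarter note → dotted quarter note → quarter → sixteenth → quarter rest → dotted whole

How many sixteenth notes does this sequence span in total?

Each duration in sixteenth notes: dotted quarter = 6; whole = 16; dotted quarter note = 6; dotted quarter note = 6; quarter = 4; sixteenth = 1; quarter rest = 4; dotted whole = 24.
Total: 6 + 16 + 6 + 6 + 4 + 1 + 4 + 24 = 67 sixteenth notes.

67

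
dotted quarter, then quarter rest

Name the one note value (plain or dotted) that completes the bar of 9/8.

half note

The bar of 9/8 = 9 eighth notes.
In eighth notes: dotted quarter = 3; quarter rest = 2.
Altogether 3 + 2 = 5.
Remaining: 9 − 5 = 4 eighth notes, which is a half note.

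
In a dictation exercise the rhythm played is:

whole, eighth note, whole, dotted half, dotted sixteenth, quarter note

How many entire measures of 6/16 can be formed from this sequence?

8

One bar of 6/16 = 12 thirty-second notes.
Convert each value to thirty-second notes: whole = 32; eighth note = 4; whole = 32; dotted half = 24; dotted sixteenth = 3; quarter note = 8.
Sum: 32 + 4 + 32 + 24 + 3 + 8 = 103.
103 ÷ 12 = 8 complete bars with 7 left over.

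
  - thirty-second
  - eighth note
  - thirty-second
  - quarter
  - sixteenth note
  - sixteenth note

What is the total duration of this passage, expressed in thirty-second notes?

Working in thirty-second notes: thirty-second = 1; eighth note = 4; thirty-second = 1; quarter = 8; sixteenth note = 2; sixteenth note = 2.
Sum: 1 + 4 + 1 + 8 + 2 + 2 = 18 thirty-second notes.

18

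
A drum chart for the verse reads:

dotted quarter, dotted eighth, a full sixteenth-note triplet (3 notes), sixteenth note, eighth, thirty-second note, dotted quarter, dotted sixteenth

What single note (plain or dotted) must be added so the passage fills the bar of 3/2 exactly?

The bar of 3/2 = 48 thirty-second notes.
Each duration in thirty-second notes: dotted quarter = 12; dotted eighth = 6; a full sixteenth-note triplet (3 notes) (three triplet sixteenths span one eighth) = 4; sixteenth note = 2; eighth = 4; thirty-second note = 1; dotted quarter = 12; dotted sixteenth = 3.
Sum: 12 + 6 + 4 + 2 + 4 + 1 + 12 + 3 = 44.
Remaining: 48 − 44 = 4 thirty-second notes, which is a eighth note.

eighth note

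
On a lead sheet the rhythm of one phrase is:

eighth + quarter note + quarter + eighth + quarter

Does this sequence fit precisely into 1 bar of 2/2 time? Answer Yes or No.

One bar of 2/2 = 8 eighth notes.
Working in eighth notes: eighth = 1; quarter note = 2; quarter = 2; eighth = 1; quarter = 2.
Total: 1 + 2 + 2 + 1 + 2 = 8.
8 equals 8, so the answer is Yes.

Yes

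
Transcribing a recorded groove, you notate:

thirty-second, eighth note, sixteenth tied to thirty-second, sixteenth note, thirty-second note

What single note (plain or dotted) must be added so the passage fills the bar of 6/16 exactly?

The bar of 6/16 = 12 thirty-second notes.
In thirty-second notes: thirty-second = 1; eighth note = 4; sixteenth tied to thirty-second (sixteenth + thirty-second) = 3; sixteenth note = 2; thirty-second note = 1.
Sum: 1 + 4 + 3 + 2 + 1 = 11.
Remaining: 12 − 11 = 1 thirty-second note, which is a thirty-second note.

thirty-second note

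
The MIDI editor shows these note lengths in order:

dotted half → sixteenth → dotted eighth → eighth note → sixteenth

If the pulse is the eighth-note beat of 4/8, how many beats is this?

One eighth-note beat = 2 sixteenth notes.
Express everything in sixteenth notes: dotted half = 12; sixteenth = 1; dotted eighth = 3; eighth note = 2; sixteenth = 1.
Adding: 12 + 1 + 3 + 2 + 1 = 19.
19 ÷ 2 = 9.5 beats.

9.5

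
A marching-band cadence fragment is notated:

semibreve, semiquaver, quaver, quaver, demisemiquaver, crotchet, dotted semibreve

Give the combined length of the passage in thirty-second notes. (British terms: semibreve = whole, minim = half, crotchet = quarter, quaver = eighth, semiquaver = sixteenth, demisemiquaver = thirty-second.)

99

Express everything in thirty-second notes: semibreve = 32; semiquaver = 2; quaver = 4; quaver = 4; demisemiquaver = 1; crotchet = 8; dotted semibreve = 48.
Total: 32 + 2 + 4 + 4 + 1 + 8 + 48 = 99 thirty-second notes.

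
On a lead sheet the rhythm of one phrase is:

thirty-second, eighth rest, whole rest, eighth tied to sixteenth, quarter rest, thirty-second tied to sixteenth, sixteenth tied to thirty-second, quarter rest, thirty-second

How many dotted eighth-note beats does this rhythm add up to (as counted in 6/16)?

11

One dotted eighth-note beat = 6 thirty-second notes.
Each duration in thirty-second notes: thirty-second = 1; eighth rest = 4; whole rest = 32; eighth tied to sixteenth (eighth + sixteenth) = 6; quarter rest = 8; thirty-second tied to sixteenth (thirty-second + sixteenth) = 3; sixteenth tied to thirty-second (sixteenth + thirty-second) = 3; quarter rest = 8; thirty-second = 1.
Sum: 1 + 4 + 32 + 6 + 8 + 3 + 3 + 8 + 1 = 66.
66 ÷ 6 = 11 beats.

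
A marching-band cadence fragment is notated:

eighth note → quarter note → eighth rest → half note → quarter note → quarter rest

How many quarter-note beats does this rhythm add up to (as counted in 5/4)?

One quarter-note beat = 2 eighth notes.
Express everything in eighth notes: eighth note = 1; quarter note = 2; eighth rest = 1; half note = 4; quarter note = 2; quarter rest = 2.
Sum: 1 + 2 + 1 + 4 + 2 + 2 = 12.
12 ÷ 2 = 6 beats.

6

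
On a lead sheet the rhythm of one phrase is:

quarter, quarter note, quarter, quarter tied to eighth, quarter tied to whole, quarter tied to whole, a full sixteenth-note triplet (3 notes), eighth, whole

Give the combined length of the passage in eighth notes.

39

Convert each value to eighth notes: quarter = 2; quarter note = 2; quarter = 2; quarter tied to eighth (quarter + eighth) = 3; quarter tied to whole (quarter + whole) = 10; quarter tied to whole (quarter + whole) = 10; a full sixteenth-note triplet (3 notes) (three triplet sixteenths span one eighth) = 1; eighth = 1; whole = 8.
Total: 2 + 2 + 2 + 3 + 10 + 10 + 1 + 1 + 8 = 39 eighth notes.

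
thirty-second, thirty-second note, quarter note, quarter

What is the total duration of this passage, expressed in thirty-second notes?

18

Working in thirty-second notes: thirty-second = 1; thirty-second note = 1; quarter note = 8; quarter = 8.
Sum: 1 + 1 + 8 + 8 = 18 thirty-second notes.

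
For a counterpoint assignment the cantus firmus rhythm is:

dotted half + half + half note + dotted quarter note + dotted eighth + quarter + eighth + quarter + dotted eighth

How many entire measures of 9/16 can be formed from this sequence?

One bar of 9/16 = 9 sixteenth notes.
Each duration in sixteenth notes: dotted half = 12; half = 8; half note = 8; dotted quarter note = 6; dotted eighth = 3; quarter = 4; eighth = 2; quarter = 4; dotted eighth = 3.
Altogether 12 + 8 + 8 + 6 + 3 + 4 + 2 + 4 + 3 = 50.
50 ÷ 9 = 5 complete bars with 5 left over.

5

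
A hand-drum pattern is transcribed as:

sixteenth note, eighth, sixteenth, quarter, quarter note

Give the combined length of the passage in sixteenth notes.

Working in sixteenth notes: sixteenth note = 1; eighth = 2; sixteenth = 1; quarter = 4; quarter note = 4.
Sum: 1 + 2 + 1 + 4 + 4 = 12 sixteenth notes.

12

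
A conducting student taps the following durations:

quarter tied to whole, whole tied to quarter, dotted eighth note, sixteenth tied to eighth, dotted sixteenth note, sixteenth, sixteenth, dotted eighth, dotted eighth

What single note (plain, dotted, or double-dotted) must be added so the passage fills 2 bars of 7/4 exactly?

2 bars of 7/4 = 112 thirty-second notes.
Each duration in thirty-second notes: quarter tied to whole (quarter + whole) = 40; whole tied to quarter (whole + quarter) = 40; dotted eighth note = 6; sixteenth tied to eighth (sixteenth + eighth) = 6; dotted sixteenth note = 3; sixteenth = 2; sixteenth = 2; dotted eighth = 6; dotted eighth = 6.
Altogether 40 + 40 + 6 + 6 + 3 + 2 + 2 + 6 + 6 = 111.
Remaining: 112 − 111 = 1 thirty-second note, which is a thirty-second note.

thirty-second note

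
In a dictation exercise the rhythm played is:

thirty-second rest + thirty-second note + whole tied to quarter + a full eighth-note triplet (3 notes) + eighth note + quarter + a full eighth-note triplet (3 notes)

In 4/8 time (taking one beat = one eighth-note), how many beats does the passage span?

17.5

One eighth-note beat = 4 thirty-second notes.
Each duration in thirty-second notes: thirty-second rest = 1; thirty-second note = 1; whole tied to quarter (whole + quarter) = 40; a full eighth-note triplet (3 notes) (three triplet eighths span one quarter) = 8; eighth note = 4; quarter = 8; a full eighth-note triplet (3 notes) (three triplet eighths span one quarter) = 8.
Altogether 1 + 1 + 40 + 8 + 4 + 8 + 8 = 70.
70 ÷ 4 = 17.5 beats.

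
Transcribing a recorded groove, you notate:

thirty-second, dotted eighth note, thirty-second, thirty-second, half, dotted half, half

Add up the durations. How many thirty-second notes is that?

Convert each value to thirty-second notes: thirty-second = 1; dotted eighth note = 6; thirty-second = 1; thirty-second = 1; half = 16; dotted half = 24; half = 16.
Total: 1 + 6 + 1 + 1 + 16 + 24 + 16 = 65 thirty-second notes.

65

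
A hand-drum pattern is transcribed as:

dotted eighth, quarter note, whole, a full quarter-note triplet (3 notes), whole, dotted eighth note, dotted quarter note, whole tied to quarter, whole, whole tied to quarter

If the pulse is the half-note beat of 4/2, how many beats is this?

14

One half-note beat = 8 sixteenth notes.
Express everything in sixteenth notes: dotted eighth = 3; quarter note = 4; whole = 16; a full quarter-note triplet (3 notes) (three triplet quarters span one half) = 8; whole = 16; dotted eighth note = 3; dotted quarter note = 6; whole tied to quarter (whole + quarter) = 20; whole = 16; whole tied to quarter (whole + quarter) = 20.
Total: 3 + 4 + 16 + 8 + 16 + 3 + 6 + 20 + 16 + 20 = 112.
112 ÷ 8 = 14 beats.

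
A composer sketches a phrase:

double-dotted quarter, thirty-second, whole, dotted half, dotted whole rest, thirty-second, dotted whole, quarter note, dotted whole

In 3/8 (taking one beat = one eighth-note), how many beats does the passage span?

One eighth-note beat = 4 thirty-second notes.
Working in thirty-second notes: double-dotted quarter = 14; thirty-second = 1; whole = 32; dotted half = 24; dotted whole rest = 48; thirty-second = 1; dotted whole = 48; quarter note = 8; dotted whole = 48.
Sum: 14 + 1 + 32 + 24 + 48 + 1 + 48 + 8 + 48 = 224.
224 ÷ 4 = 56 beats.

56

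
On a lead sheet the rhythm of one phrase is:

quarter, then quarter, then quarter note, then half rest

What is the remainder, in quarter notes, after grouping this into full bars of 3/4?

2

One bar of 3/4 = 3 quarter notes.
Working in quarter notes: quarter = 1; quarter = 1; quarter note = 1; half rest = 2.
Altogether 1 + 1 + 1 + 2 = 5.
5 ÷ 3 = 1 complete bar with 2 quarter notes remaining.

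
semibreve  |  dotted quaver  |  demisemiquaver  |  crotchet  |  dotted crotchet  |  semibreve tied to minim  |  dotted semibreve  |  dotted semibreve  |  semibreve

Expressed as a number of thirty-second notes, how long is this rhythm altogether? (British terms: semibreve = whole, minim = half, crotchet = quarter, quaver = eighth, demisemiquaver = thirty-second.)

235

Each duration in thirty-second notes: semibreve = 32; dotted quaver = 6; demisemiquaver = 1; crotchet = 8; dotted crotchet = 12; semibreve tied to minim (semibreve + minim) = 48; dotted semibreve = 48; dotted semibreve = 48; semibreve = 32.
Total: 32 + 6 + 1 + 8 + 12 + 48 + 48 + 48 + 32 = 235 thirty-second notes.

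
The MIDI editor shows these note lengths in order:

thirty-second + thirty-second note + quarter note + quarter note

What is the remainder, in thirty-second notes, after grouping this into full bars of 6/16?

6

One bar of 6/16 = 12 thirty-second notes.
In thirty-second notes: thirty-second = 1; thirty-second note = 1; quarter note = 8; quarter note = 8.
Adding: 1 + 1 + 8 + 8 = 18.
18 ÷ 12 = 1 complete bar with 6 thirty-second notes remaining.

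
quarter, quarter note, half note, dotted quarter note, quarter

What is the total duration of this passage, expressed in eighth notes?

13

In eighth notes: quarter = 2; quarter note = 2; half note = 4; dotted quarter note = 3; quarter = 2.
Sum: 2 + 2 + 4 + 3 + 2 = 13 eighth notes.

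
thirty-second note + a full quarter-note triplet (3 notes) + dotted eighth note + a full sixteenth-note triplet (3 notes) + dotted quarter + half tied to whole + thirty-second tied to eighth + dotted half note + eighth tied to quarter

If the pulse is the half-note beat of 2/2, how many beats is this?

8

One half-note beat = 16 thirty-second notes.
Each duration in thirty-second notes: thirty-second note = 1; a full quarter-note triplet (3 notes) (three triplet quarters span one half) = 16; dotted eighth note = 6; a full sixteenth-note triplet (3 notes) (three triplet sixteenths span one eighth) = 4; dotted quarter = 12; half tied to whole (half + whole) = 48; thirty-second tied to eighth (thirty-second + eighth) = 5; dotted half note = 24; eighth tied to quarter (eighth + quarter) = 12.
Sum: 1 + 16 + 6 + 4 + 12 + 48 + 5 + 24 + 12 = 128.
128 ÷ 16 = 8 beats.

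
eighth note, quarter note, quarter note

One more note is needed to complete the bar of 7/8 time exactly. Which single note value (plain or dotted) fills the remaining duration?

The bar of 7/8 = 7 eighth notes.
Express everything in eighth notes: eighth note = 1; quarter note = 2; quarter note = 2.
Total: 1 + 2 + 2 = 5.
Remaining: 7 − 5 = 2 eighth notes, which is a quarter note.

quarter note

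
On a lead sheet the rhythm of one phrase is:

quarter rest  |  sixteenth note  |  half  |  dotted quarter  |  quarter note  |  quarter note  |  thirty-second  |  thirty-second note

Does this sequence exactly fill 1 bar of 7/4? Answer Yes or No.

One bar of 7/4 = 56 thirty-second notes.
Working in thirty-second notes: quarter rest = 8; sixteenth note = 2; half = 16; dotted quarter = 12; quarter note = 8; quarter note = 8; thirty-second = 1; thirty-second note = 1.
Total: 8 + 2 + 16 + 12 + 8 + 8 + 1 + 1 = 56.
56 equals 56, so the answer is Yes.

Yes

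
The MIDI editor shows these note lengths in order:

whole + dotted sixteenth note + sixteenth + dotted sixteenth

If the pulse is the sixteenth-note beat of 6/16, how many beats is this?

One sixteenth-note beat = 2 thirty-second notes.
Express everything in thirty-second notes: whole = 32; dotted sixteenth note = 3; sixteenth = 2; dotted sixteenth = 3.
Altogether 32 + 3 + 2 + 3 = 40.
40 ÷ 2 = 20 beats.

20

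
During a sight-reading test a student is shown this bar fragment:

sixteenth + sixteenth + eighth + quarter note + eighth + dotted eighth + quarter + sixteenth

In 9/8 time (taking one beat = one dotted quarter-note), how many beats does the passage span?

One dotted quarter-note beat = 6 sixteenth notes.
Working in sixteenth notes: sixteenth = 1; sixteenth = 1; eighth = 2; quarter note = 4; eighth = 2; dotted eighth = 3; quarter = 4; sixteenth = 1.
Altogether 1 + 1 + 2 + 4 + 2 + 3 + 4 + 1 = 18.
18 ÷ 6 = 3 beats.

3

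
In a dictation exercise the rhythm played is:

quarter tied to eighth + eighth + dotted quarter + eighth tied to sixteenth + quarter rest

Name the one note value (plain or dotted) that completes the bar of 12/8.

The bar of 12/8 = 24 sixteenth notes.
Convert each value to sixteenth notes: quarter tied to eighth (quarter + eighth) = 6; eighth = 2; dotted quarter = 6; eighth tied to sixteenth (eighth + sixteenth) = 3; quarter rest = 4.
Total: 6 + 2 + 6 + 3 + 4 = 21.
Remaining: 24 − 21 = 3 sixteenth notes, which is a dotted eighth note.

dotted eighth note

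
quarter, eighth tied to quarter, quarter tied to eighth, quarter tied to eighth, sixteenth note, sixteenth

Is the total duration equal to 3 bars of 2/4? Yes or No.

One bar of 2/4 = 8 sixteenth notes, so 3 bars = 24.
In sixteenth notes: quarter = 4; eighth tied to quarter (eighth + quarter) = 6; quarter tied to eighth (quarter + eighth) = 6; quarter tied to eighth (quarter + eighth) = 6; sixteenth note = 1; sixteenth = 1.
Total: 4 + 6 + 6 + 6 + 1 + 1 = 24.
24 equals 24, so the answer is Yes.

Yes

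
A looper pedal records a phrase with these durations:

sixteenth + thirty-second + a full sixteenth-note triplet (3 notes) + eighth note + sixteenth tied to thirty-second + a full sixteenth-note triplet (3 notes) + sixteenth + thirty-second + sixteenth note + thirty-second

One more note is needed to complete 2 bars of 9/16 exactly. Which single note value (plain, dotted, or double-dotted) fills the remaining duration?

dotted quarter note

2 bars of 9/16 = 36 thirty-second notes.
Working in thirty-second notes: sixteenth = 2; thirty-second = 1; a full sixteenth-note triplet (3 notes) (three triplet sixteenths span one eighth) = 4; eighth note = 4; sixteenth tied to thirty-second (sixteenth + thirty-second) = 3; a full sixteenth-note triplet (3 notes) (three triplet sixteenths span one eighth) = 4; sixteenth = 2; thirty-second = 1; sixteenth note = 2; thirty-second = 1.
Sum: 2 + 1 + 4 + 4 + 3 + 4 + 2 + 1 + 2 + 1 = 24.
Remaining: 36 − 24 = 12 thirty-second notes, which is a dotted quarter note.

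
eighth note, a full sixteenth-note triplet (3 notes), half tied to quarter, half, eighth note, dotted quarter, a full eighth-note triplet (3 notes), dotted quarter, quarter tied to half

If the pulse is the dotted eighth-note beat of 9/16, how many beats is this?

One dotted eighth-note beat = 3 sixteenth notes.
Working in sixteenth notes: eighth note = 2; a full sixteenth-note triplet (3 notes) (three triplet sixteenths span one eighth) = 2; half tied to quarter (half + quarter) = 12; half = 8; eighth note = 2; dotted quarter = 6; a full eighth-note triplet (3 notes) (three triplet eighths span one quarter) = 4; dotted quarter = 6; quarter tied to half (quarter + half) = 12.
Sum: 2 + 2 + 12 + 8 + 2 + 6 + 4 + 6 + 12 = 54.
54 ÷ 3 = 18 beats.

18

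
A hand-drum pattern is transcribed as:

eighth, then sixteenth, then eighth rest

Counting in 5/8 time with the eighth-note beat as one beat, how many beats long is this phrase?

2.5

One eighth-note beat = 2 sixteenth notes.
Working in sixteenth notes: eighth = 2; sixteenth = 1; eighth rest = 2.
Sum: 2 + 1 + 2 = 5.
5 ÷ 2 = 2.5 beats.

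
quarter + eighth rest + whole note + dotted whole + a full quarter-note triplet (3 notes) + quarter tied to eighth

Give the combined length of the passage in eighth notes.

30

Convert each value to eighth notes: quarter = 2; eighth rest = 1; whole note = 8; dotted whole = 12; a full quarter-note triplet (3 notes) (three triplet quarters span one half) = 4; quarter tied to eighth (quarter + eighth) = 3.
Adding: 2 + 1 + 8 + 12 + 4 + 3 = 30 eighth notes.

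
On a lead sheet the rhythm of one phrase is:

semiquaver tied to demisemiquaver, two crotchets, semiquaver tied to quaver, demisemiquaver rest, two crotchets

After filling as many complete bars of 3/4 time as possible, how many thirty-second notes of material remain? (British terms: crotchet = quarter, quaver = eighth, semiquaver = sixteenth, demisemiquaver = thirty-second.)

One bar of 3/4 = 24 thirty-second notes.
In thirty-second notes: semiquaver tied to demisemiquaver (semiquaver + demisemiquaver) = 3; crotchet = 8; crotchet = 8; semiquaver tied to quaver (semiquaver + quaver) = 6; demisemiquaver rest = 1; crotchet = 8; crotchet = 8.
Total: 3 + 8 + 8 + 6 + 1 + 8 + 8 = 42.
42 ÷ 24 = 1 complete bar with 18 thirty-second notes remaining.

18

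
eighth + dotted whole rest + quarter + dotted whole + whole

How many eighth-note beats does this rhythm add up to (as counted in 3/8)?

One eighth-note beat = 2 sixteenth notes.
Express everything in sixteenth notes: eighth = 2; dotted whole rest = 24; quarter = 4; dotted whole = 24; whole = 16.
Total: 2 + 24 + 4 + 24 + 16 = 70.
70 ÷ 2 = 35 beats.

35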